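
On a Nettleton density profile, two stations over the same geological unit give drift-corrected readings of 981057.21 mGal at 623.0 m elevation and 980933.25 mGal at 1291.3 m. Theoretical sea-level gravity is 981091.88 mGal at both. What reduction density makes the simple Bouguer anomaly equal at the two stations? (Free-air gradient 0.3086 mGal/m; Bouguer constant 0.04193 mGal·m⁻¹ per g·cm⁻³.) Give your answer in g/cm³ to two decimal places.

2.94

Δg_obs = 980933.25 − 981057.21 = -123.96 mGal over Δh = 1291.3 − 623.0 = 668.3 m
Equal Bouguer anomalies ⇒ Δg_obs + (0.3086 − 0.04193ρ)·Δh = 0
0.3086 − 0.04193ρ = −Δg_obs/Δh = 0.18549
ρ = (0.3086 − 0.18549) / 0.04193 = 2.94 g/cm³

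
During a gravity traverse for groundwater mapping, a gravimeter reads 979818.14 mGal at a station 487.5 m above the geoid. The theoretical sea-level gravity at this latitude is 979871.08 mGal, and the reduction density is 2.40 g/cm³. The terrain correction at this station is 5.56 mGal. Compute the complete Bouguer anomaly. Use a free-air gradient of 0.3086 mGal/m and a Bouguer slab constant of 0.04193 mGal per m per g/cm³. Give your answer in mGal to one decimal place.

Free-air correction = 0.3086 × 487.5 = 150.44 mGal
Free-air anomaly = 979818.14 − 979871.08 + (150.44) = 97.50 mGal
Bouguer slab correction = 0.04193 × 2.40 × 487.5 = 49.06 mGal
Simple Bouguer anomaly = 97.50 − (49.06) = 48.44 mGal
Complete Bouguer anomaly = 48.44 + 5.56 = 54.00 mGal

54.0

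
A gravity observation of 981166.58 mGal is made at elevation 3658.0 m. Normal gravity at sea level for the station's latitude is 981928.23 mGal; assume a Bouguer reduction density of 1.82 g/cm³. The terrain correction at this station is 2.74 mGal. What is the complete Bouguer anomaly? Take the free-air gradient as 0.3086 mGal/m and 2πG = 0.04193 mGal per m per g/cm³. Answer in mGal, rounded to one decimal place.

Free-air correction = 0.3086 × 3658.0 = 1128.86 mGal
Free-air anomaly = 981166.58 − 981928.23 + (1128.86) = 367.21 mGal
Bouguer slab correction = 0.04193 × 1.82 × 3658.0 = 279.15 mGal
Simple Bouguer anomaly = 367.21 − (279.15) = 88.06 mGal
Complete Bouguer anomaly = 88.06 + 2.74 = 90.80 mGal

90.8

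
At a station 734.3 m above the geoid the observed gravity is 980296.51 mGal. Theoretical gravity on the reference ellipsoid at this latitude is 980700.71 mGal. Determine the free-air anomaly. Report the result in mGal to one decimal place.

Free-air correction = 0.3086 × 734.3 = 226.60 mGal
Free-air anomaly = 980296.51 − 980700.71 + (226.60) = -177.60 mGal

-177.6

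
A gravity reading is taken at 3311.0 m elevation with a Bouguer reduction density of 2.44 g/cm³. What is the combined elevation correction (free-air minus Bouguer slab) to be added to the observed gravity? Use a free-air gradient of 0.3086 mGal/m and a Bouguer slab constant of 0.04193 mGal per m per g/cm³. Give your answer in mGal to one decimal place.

683.0

Combined gradient = 0.3086 − 0.04193 × 2.44 = 0.2062908 mGal/m
Combined elevation correction = 0.2062908 × 3311.0 = 683.0 mGal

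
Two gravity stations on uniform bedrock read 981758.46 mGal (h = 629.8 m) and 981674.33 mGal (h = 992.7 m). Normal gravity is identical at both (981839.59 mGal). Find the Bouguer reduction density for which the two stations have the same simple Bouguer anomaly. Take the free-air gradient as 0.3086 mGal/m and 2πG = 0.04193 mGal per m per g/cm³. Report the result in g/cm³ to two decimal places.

1.83

Δg_obs = 981674.33 − 981758.46 = -84.13 mGal over Δh = 992.7 − 629.8 = 362.9 m
Equal Bouguer anomalies ⇒ Δg_obs + (0.3086 − 0.04193ρ)·Δh = 0
0.3086 − 0.04193ρ = −Δg_obs/Δh = 0.23183
ρ = (0.3086 − 0.23183) / 0.04193 = 1.83 g/cm³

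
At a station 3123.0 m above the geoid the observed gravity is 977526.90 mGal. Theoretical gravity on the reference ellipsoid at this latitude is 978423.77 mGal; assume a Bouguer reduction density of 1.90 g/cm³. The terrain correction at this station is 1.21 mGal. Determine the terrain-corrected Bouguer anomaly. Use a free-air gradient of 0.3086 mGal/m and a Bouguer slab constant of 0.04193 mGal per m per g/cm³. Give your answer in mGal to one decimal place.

Free-air correction = 0.3086 × 3123.0 = 963.76 mGal
Free-air anomaly = 977526.90 − 978423.77 + (963.76) = 66.89 mGal
Bouguer slab correction = 0.04193 × 1.90 × 3123.0 = 248.80 mGal
Simple Bouguer anomaly = 66.89 − (248.80) = -181.91 mGal
Complete Bouguer anomaly = -181.91 + 1.21 = -180.70 mGal

-180.7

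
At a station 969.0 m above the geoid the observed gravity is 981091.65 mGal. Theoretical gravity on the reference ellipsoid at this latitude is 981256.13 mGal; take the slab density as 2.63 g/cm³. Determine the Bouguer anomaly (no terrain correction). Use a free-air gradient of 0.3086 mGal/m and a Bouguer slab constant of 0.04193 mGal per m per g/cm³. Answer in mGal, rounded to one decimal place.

27.7

Free-air correction = 0.3086 × 969.0 = 299.03 mGal
Free-air anomaly = 981091.65 − 981256.13 + (299.03) = 134.55 mGal
Bouguer slab correction = 0.04193 × 2.63 × 969.0 = 106.86 mGal
Simple Bouguer anomaly = 134.55 − (106.86) = 27.69 mGal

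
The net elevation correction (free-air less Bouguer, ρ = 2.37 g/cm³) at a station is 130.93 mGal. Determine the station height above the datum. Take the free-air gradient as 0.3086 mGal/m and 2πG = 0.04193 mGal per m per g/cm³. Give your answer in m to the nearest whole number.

Combined gradient = 0.3086 − 0.04193 × 2.37 = 0.2092259 mGal/m
h = 130.93 / 0.2092259 = 625.78 m

626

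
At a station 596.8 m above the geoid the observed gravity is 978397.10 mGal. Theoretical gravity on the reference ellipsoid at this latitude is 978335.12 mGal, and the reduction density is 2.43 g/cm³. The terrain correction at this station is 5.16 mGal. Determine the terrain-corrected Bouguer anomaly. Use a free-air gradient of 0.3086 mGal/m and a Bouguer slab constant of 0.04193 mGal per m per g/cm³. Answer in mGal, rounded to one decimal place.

Free-air correction = 0.3086 × 596.8 = 184.17 mGal
Free-air anomaly = 978397.10 − 978335.12 + (184.17) = 246.15 mGal
Bouguer slab correction = 0.04193 × 2.43 × 596.8 = 60.81 mGal
Simple Bouguer anomaly = 246.15 − (60.81) = 185.34 mGal
Complete Bouguer anomaly = 185.34 + 5.16 = 190.50 mGal

190.5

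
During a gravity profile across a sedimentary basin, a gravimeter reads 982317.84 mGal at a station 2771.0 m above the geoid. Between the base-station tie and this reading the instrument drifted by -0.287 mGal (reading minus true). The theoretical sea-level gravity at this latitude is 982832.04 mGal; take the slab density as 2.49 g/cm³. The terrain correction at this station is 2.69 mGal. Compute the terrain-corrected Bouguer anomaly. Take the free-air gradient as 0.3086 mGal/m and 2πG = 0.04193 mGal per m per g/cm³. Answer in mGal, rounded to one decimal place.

Drift-corrected reading = 982317.84 − (-0.287) = 982318.127 mGal
Free-air correction = 0.3086 × 2771.0 = 855.13 mGal
Free-air anomaly = 982318.127 − 982832.04 + (855.13) = 341.217 mGal
Bouguer slab correction = 0.04193 × 2.49 × 2771.0 = 289.31 mGal
Simple Bouguer anomaly = 341.217 − (289.31) = 51.907 mGal
Complete Bouguer anomaly = 51.907 + 2.69 = 54.597 mGal

54.6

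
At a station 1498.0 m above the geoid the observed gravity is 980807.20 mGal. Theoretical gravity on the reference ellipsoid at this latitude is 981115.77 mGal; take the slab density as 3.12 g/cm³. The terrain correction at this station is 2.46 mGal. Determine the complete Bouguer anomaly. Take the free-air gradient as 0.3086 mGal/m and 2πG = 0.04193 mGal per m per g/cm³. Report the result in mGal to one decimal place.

Free-air correction = 0.3086 × 1498.0 = 462.28 mGal
Free-air anomaly = 980807.20 − 981115.77 + (462.28) = 153.71 mGal
Bouguer slab correction = 0.04193 × 3.12 × 1498.0 = 195.97 mGal
Simple Bouguer anomaly = 153.71 − (195.97) = -42.26 mGal
Complete Bouguer anomaly = -42.26 + 2.46 = -39.80 mGal

-39.8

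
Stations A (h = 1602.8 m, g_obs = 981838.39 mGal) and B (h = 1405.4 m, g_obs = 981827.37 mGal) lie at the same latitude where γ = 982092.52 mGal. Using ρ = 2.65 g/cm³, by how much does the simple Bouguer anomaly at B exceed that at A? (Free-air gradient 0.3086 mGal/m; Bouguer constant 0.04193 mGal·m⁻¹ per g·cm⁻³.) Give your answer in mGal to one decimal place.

-50.0

Δg_SB(A) = 981838.39 − 982092.52 + 0.3086×1602.8 − 0.04193×2.65×1602.8 = 62.40 mGal
Δg_SB(B) = 981827.37 − 982092.52 + 0.3086×1405.4 − 0.04193×2.65×1405.4 = 12.40 mGal
Difference = 12.40 − (62.40) = -50.00 mGal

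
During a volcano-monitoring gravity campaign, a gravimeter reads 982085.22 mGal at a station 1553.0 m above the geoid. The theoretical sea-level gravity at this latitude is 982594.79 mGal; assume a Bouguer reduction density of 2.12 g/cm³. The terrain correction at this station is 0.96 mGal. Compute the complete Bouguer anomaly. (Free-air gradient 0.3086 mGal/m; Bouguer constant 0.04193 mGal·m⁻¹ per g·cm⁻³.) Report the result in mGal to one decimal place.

-167.4

Free-air correction = 0.3086 × 1553.0 = 479.26 mGal
Free-air anomaly = 982085.22 − 982594.79 + (479.26) = -30.31 mGal
Bouguer slab correction = 0.04193 × 2.12 × 1553.0 = 138.05 mGal
Simple Bouguer anomaly = -30.31 − (138.05) = -168.36 mGal
Complete Bouguer anomaly = -168.36 + 0.96 = -167.40 mGal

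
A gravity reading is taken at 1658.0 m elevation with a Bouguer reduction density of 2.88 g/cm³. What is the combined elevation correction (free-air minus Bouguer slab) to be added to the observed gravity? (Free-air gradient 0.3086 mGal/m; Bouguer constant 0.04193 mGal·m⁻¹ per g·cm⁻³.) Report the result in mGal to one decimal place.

311.4

Combined gradient = 0.3086 − 0.04193 × 2.88 = 0.1878416 mGal/m
Combined elevation correction = 0.1878416 × 1658.0 = 311.4 mGal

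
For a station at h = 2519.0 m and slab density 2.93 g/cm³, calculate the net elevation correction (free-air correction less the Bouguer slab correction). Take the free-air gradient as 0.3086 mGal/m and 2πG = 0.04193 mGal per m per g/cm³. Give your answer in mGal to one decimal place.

467.9

Combined gradient = 0.3086 − 0.04193 × 2.93 = 0.1857451 mGal/m
Combined elevation correction = 0.1857451 × 2519.0 = 467.9 mGal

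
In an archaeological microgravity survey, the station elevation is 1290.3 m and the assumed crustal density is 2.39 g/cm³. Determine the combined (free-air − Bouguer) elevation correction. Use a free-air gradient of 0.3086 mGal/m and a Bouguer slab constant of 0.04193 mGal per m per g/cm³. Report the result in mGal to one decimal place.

Combined gradient = 0.3086 − 0.04193 × 2.39 = 0.2083873 mGal/m
Combined elevation correction = 0.2083873 × 1290.3 = 268.9 mGal

268.9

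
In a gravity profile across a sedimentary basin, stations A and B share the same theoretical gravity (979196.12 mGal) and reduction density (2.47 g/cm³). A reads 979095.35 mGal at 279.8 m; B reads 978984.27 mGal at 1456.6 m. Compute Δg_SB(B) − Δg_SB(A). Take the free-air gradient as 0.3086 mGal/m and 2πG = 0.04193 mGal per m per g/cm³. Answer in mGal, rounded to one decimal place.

130.2

Δg_SB(A) = 979095.35 − 979196.12 + 0.3086×279.8 − 0.04193×2.47×279.8 = -43.40 mGal
Δg_SB(B) = 978984.27 − 979196.12 + 0.3086×1456.6 − 0.04193×2.47×1456.6 = 86.80 mGal
Difference = 86.80 − (-43.40) = 130.20 mGal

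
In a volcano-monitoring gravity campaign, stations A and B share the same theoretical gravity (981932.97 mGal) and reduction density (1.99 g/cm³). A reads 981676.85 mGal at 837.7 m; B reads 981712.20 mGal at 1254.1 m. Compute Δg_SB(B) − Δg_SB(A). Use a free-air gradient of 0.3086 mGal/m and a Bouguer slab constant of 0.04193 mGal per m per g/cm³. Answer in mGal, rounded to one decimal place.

129.1

Δg_SB(A) = 981676.85 − 981932.97 + 0.3086×837.7 − 0.04193×1.99×837.7 = -67.50 mGal
Δg_SB(B) = 981712.20 − 981932.97 + 0.3086×1254.1 − 0.04193×1.99×1254.1 = 61.60 mGal
Difference = 61.60 − (-67.50) = 129.10 mGal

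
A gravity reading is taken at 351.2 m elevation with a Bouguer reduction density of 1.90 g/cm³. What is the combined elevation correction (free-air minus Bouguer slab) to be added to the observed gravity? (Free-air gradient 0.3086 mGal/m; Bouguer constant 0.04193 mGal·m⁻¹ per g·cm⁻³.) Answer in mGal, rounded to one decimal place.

80.4

Combined gradient = 0.3086 − 0.04193 × 1.90 = 0.2289330 mGal/m
Combined elevation correction = 0.2289330 × 351.2 = 80.4 mGal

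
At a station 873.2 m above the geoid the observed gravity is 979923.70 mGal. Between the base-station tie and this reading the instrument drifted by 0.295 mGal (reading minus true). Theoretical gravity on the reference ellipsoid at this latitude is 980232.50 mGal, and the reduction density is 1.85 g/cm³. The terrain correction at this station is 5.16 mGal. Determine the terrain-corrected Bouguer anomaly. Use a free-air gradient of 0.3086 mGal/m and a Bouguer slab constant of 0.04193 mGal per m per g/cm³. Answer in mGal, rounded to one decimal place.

Drift-corrected reading = 979923.70 − (0.295) = 979923.405 mGal
Free-air correction = 0.3086 × 873.2 = 269.47 mGal
Free-air anomaly = 979923.405 − 980232.50 + (269.47) = -39.625 mGal
Bouguer slab correction = 0.04193 × 1.85 × 873.2 = 67.73 mGal
Simple Bouguer anomaly = -39.625 − (67.73) = -107.355 mGal
Complete Bouguer anomaly = -107.355 + 5.16 = -102.195 mGal

-102.2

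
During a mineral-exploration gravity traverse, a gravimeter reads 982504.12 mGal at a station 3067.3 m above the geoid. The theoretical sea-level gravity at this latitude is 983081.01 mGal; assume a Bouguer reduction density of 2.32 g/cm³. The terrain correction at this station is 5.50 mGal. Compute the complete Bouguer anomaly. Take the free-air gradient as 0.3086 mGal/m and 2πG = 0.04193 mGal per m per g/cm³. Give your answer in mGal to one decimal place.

76.8

Free-air correction = 0.3086 × 3067.3 = 946.57 mGal
Free-air anomaly = 982504.12 − 983081.01 + (946.57) = 369.68 mGal
Bouguer slab correction = 0.04193 × 2.32 × 3067.3 = 298.38 mGal
Simple Bouguer anomaly = 369.68 − (298.38) = 71.30 mGal
Complete Bouguer anomaly = 71.30 + 5.50 = 76.80 mGal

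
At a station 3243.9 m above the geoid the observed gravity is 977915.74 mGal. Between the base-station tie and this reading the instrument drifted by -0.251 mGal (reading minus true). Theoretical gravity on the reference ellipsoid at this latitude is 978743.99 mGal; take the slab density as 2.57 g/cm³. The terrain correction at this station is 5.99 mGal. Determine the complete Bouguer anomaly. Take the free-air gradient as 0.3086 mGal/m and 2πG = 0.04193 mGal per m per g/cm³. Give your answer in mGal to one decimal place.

-170.5

Drift-corrected reading = 977915.74 − (-0.251) = 977915.991 mGal
Free-air correction = 0.3086 × 3243.9 = 1001.07 mGal
Free-air anomaly = 977915.991 − 978743.99 + (1001.07) = 173.071 mGal
Bouguer slab correction = 0.04193 × 2.57 × 3243.9 = 349.56 mGal
Simple Bouguer anomaly = 173.071 − (349.56) = -176.489 mGal
Complete Bouguer anomaly = -176.489 + 5.99 = -170.499 mGal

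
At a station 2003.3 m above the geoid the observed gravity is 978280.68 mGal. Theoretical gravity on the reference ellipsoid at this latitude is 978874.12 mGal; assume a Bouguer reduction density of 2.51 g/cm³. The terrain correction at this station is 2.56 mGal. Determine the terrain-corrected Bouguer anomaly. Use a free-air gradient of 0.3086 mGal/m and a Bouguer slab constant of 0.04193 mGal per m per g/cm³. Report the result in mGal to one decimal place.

-183.5

Free-air correction = 0.3086 × 2003.3 = 618.22 mGal
Free-air anomaly = 978280.68 − 978874.12 + (618.22) = 24.78 mGal
Bouguer slab correction = 0.04193 × 2.51 × 2003.3 = 210.84 mGal
Simple Bouguer anomaly = 24.78 − (210.84) = -186.06 mGal
Complete Bouguer anomaly = -186.06 + 2.56 = -183.50 mGal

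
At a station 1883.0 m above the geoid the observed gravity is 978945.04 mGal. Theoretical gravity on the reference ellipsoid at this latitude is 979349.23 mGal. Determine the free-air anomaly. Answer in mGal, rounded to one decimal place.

176.9

Free-air correction = 0.3086 × 1883.0 = 581.09 mGal
Free-air anomaly = 978945.04 − 979349.23 + (581.09) = 176.90 mGal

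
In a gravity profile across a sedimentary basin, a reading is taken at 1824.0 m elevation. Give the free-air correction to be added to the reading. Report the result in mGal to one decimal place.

562.9

Free-air correction = 0.3086 × 1824.0 = 562.9 mGal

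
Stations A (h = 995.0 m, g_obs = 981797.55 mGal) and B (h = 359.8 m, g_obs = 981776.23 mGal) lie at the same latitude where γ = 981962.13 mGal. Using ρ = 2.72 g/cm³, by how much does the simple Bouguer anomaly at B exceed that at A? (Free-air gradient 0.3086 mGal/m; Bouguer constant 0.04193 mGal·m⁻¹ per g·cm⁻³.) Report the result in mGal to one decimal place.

Δg_SB(A) = 981797.55 − 981962.13 + 0.3086×995.0 − 0.04193×2.72×995.0 = 29.00 mGal
Δg_SB(B) = 981776.23 − 981962.13 + 0.3086×359.8 − 0.04193×2.72×359.8 = -115.90 mGal
Difference = -115.90 − (29.00) = -144.90 mGal

-144.9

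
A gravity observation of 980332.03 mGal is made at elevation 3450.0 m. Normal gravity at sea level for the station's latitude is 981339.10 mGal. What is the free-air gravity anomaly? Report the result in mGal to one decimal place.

Free-air correction = 0.3086 × 3450.0 = 1064.67 mGal
Free-air anomaly = 980332.03 − 981339.10 + (1064.67) = 57.60 mGal

57.6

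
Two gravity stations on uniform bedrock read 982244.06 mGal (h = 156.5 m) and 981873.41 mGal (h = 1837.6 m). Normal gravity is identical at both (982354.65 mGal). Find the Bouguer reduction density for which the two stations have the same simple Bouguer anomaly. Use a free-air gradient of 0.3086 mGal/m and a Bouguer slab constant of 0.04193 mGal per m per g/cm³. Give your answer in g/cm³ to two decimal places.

Δg_obs = 981873.41 − 982244.06 = -370.65 mGal over Δh = 1837.6 − 156.5 = 1681.1 m
Equal Bouguer anomalies ⇒ Δg_obs + (0.3086 − 0.04193ρ)·Δh = 0
0.3086 − 0.04193ρ = −Δg_obs/Δh = 0.22048
ρ = (0.3086 − 0.22048) / 0.04193 = 2.10 g/cm³

2.10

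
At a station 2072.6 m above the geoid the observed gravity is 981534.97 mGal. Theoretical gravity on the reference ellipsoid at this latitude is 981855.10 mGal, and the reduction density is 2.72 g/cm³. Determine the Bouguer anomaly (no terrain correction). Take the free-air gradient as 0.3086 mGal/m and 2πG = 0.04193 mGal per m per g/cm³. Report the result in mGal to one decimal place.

Free-air correction = 0.3086 × 2072.6 = 639.60 mGal
Free-air anomaly = 981534.97 − 981855.10 + (639.60) = 319.47 mGal
Bouguer slab correction = 0.04193 × 2.72 × 2072.6 = 236.38 mGal
Simple Bouguer anomaly = 319.47 − (236.38) = 83.09 mGal

83.1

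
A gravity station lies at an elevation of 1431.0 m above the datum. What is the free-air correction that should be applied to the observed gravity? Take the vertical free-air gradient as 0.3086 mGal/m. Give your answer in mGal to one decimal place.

441.6

Free-air correction = 0.3086 × 1431.0 = 441.6 mGal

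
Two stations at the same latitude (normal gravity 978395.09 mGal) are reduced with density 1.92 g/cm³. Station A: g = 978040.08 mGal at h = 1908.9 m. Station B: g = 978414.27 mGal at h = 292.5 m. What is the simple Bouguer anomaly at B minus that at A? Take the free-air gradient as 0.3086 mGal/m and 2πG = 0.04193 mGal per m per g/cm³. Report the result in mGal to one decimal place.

Δg_SB(A) = 978040.08 − 978395.09 + 0.3086×1908.9 − 0.04193×1.92×1908.9 = 80.40 mGal
Δg_SB(B) = 978414.27 − 978395.09 + 0.3086×292.5 − 0.04193×1.92×292.5 = 85.90 mGal
Difference = 85.90 − (80.40) = 5.50 mGal

5.5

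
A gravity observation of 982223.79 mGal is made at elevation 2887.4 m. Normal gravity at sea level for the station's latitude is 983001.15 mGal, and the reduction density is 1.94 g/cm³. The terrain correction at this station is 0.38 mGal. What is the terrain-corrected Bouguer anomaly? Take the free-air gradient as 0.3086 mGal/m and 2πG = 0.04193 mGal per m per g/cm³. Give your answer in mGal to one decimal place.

Free-air correction = 0.3086 × 2887.4 = 891.05 mGal
Free-air anomaly = 982223.79 − 983001.15 + (891.05) = 113.69 mGal
Bouguer slab correction = 0.04193 × 1.94 × 2887.4 = 234.87 mGal
Simple Bouguer anomaly = 113.69 − (234.87) = -121.18 mGal
Complete Bouguer anomaly = -121.18 + 0.38 = -120.80 mGal

-120.8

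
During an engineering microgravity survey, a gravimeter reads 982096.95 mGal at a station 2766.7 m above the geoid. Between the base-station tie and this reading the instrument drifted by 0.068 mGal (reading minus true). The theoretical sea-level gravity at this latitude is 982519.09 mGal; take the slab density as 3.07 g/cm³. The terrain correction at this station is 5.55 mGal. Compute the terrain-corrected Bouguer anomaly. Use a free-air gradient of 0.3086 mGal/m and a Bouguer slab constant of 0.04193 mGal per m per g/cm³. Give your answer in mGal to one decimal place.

81.0

Drift-corrected reading = 982096.95 − (0.068) = 982096.882 mGal
Free-air correction = 0.3086 × 2766.7 = 853.80 mGal
Free-air anomaly = 982096.882 − 982519.09 + (853.80) = 431.592 mGal
Bouguer slab correction = 0.04193 × 3.07 × 2766.7 = 356.14 mGal
Simple Bouguer anomaly = 431.592 − (356.14) = 75.452 mGal
Complete Bouguer anomaly = 75.452 + 5.55 = 81.002 mGal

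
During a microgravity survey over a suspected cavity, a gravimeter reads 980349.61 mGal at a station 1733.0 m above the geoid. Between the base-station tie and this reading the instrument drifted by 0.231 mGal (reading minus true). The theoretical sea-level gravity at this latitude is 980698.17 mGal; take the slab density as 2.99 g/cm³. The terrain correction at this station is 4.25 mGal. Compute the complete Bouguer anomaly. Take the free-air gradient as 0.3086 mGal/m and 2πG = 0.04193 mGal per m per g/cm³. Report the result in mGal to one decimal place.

-27.0

Drift-corrected reading = 980349.61 − (0.231) = 980349.379 mGal
Free-air correction = 0.3086 × 1733.0 = 534.80 mGal
Free-air anomaly = 980349.379 − 980698.17 + (534.80) = 186.009 mGal
Bouguer slab correction = 0.04193 × 2.99 × 1733.0 = 217.27 mGal
Simple Bouguer anomaly = 186.009 − (217.27) = -31.261 mGal
Complete Bouguer anomaly = -31.261 + 4.25 = -27.011 mGal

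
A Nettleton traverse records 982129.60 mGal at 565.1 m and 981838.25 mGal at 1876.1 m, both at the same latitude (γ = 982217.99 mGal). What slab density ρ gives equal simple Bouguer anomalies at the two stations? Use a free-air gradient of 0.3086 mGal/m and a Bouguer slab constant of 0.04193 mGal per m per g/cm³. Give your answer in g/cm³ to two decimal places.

2.06

Δg_obs = 981838.25 − 982129.60 = -291.35 mGal over Δh = 1876.1 − 565.1 = 1311.0 m
Equal Bouguer anomalies ⇒ Δg_obs + (0.3086 − 0.04193ρ)·Δh = 0
0.3086 − 0.04193ρ = −Δg_obs/Δh = 0.22223
ρ = (0.3086 − 0.22223) / 0.04193 = 2.06 g/cm³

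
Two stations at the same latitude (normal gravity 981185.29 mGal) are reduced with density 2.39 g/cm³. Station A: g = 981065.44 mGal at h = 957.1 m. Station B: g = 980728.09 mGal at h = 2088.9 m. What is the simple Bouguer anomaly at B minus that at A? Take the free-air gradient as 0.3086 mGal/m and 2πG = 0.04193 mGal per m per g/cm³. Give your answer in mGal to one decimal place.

-101.5

Δg_SB(A) = 981065.44 − 981185.29 + 0.3086×957.1 − 0.04193×2.39×957.1 = 79.60 mGal
Δg_SB(B) = 980728.09 − 981185.29 + 0.3086×2088.9 − 0.04193×2.39×2088.9 = -21.90 mGal
Difference = -21.90 − (79.60) = -101.50 mGal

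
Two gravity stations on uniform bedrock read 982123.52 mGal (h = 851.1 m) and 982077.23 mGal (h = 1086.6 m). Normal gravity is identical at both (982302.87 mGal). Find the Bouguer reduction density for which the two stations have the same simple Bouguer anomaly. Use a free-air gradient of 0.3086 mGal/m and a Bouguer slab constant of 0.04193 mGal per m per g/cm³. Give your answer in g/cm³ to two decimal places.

2.67

Δg_obs = 982077.23 − 982123.52 = -46.29 mGal over Δh = 1086.6 − 851.1 = 235.5 m
Equal Bouguer anomalies ⇒ Δg_obs + (0.3086 − 0.04193ρ)·Δh = 0
0.3086 − 0.04193ρ = −Δg_obs/Δh = 0.19656
ρ = (0.3086 − 0.19656) / 0.04193 = 2.67 g/cm³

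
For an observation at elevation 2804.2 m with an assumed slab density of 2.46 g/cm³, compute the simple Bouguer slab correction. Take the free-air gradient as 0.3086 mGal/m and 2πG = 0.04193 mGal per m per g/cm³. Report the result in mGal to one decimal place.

Bouguer slab correction = 0.04193 × 2.46 × 2804.2 = 289.2 mGal

289.2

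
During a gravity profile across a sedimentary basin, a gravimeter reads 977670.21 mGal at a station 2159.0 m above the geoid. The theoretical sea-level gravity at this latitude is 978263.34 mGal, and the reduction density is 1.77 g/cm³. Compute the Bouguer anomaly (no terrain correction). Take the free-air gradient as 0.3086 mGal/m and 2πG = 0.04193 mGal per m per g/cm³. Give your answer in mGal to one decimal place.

-87.1

Free-air correction = 0.3086 × 2159.0 = 666.27 mGal
Free-air anomaly = 977670.21 − 978263.34 + (666.27) = 73.14 mGal
Bouguer slab correction = 0.04193 × 1.77 × 2159.0 = 160.23 mGal
Simple Bouguer anomaly = 73.14 − (160.23) = -87.09 mGal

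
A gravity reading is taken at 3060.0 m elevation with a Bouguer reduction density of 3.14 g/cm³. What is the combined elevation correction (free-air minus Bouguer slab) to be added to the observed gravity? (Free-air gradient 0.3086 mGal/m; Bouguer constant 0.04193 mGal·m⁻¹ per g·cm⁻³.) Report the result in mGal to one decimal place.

541.4

Combined gradient = 0.3086 − 0.04193 × 3.14 = 0.1769398 mGal/m
Combined elevation correction = 0.1769398 × 3060.0 = 541.4 mGal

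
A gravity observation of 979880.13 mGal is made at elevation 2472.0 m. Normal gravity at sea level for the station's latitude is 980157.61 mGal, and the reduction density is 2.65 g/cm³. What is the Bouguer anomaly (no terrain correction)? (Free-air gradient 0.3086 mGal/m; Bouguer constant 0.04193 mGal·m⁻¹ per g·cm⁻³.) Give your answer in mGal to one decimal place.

Free-air correction = 0.3086 × 2472.0 = 762.86 mGal
Free-air anomaly = 979880.13 − 980157.61 + (762.86) = 485.38 mGal
Bouguer slab correction = 0.04193 × 2.65 × 2472.0 = 274.68 mGal
Simple Bouguer anomaly = 485.38 − (274.68) = 210.70 mGal

210.7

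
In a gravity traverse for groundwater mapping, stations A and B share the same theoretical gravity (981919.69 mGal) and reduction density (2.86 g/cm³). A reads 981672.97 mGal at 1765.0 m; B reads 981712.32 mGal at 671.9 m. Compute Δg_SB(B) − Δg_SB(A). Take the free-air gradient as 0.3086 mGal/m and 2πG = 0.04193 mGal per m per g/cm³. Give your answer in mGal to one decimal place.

Δg_SB(A) = 981672.97 − 981919.69 + 0.3086×1765.0 − 0.04193×2.86×1765.0 = 86.30 mGal
Δg_SB(B) = 981712.32 − 981919.69 + 0.3086×671.9 − 0.04193×2.86×671.9 = -80.60 mGal
Difference = -80.60 − (86.30) = -166.90 mGal

-166.9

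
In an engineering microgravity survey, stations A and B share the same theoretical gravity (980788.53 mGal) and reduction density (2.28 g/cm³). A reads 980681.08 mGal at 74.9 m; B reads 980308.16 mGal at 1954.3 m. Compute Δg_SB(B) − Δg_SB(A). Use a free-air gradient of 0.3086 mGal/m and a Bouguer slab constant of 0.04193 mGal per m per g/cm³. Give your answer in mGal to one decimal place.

Δg_SB(A) = 980681.08 − 980788.53 + 0.3086×74.9 − 0.04193×2.28×74.9 = -91.50 mGal
Δg_SB(B) = 980308.16 − 980788.53 + 0.3086×1954.3 − 0.04193×2.28×1954.3 = -64.10 mGal
Difference = -64.10 − (-91.50) = 27.40 mGal

27.4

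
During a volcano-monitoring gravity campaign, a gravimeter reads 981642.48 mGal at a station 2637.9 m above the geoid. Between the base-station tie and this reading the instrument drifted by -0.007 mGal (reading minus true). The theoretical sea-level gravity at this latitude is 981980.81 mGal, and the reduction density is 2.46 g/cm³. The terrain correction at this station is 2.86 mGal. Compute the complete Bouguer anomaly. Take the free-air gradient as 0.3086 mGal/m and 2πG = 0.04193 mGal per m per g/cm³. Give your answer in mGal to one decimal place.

206.5

Drift-corrected reading = 981642.48 − (-0.007) = 981642.487 mGal
Free-air correction = 0.3086 × 2637.9 = 814.06 mGal
Free-air anomaly = 981642.487 − 981980.81 + (814.06) = 475.737 mGal
Bouguer slab correction = 0.04193 × 2.46 × 2637.9 = 272.09 mGal
Simple Bouguer anomaly = 475.737 − (272.09) = 203.647 mGal
Complete Bouguer anomaly = 203.647 + 2.86 = 206.507 mGal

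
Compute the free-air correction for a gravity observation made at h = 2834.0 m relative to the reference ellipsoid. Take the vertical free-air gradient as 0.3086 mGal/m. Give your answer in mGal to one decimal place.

Free-air correction = 0.3086 × 2834.0 = 874.6 mGal

874.6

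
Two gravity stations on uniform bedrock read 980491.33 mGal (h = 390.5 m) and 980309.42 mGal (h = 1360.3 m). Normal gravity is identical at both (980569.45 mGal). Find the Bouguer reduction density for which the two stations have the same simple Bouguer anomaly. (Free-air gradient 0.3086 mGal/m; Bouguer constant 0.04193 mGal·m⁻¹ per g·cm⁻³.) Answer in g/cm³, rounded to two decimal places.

2.89

Δg_obs = 980309.42 − 980491.33 = -181.91 mGal over Δh = 1360.3 − 390.5 = 969.8 m
Equal Bouguer anomalies ⇒ Δg_obs + (0.3086 − 0.04193ρ)·Δh = 0
0.3086 − 0.04193ρ = −Δg_obs/Δh = 0.18757
ρ = (0.3086 − 0.18757) / 0.04193 = 2.89 g/cm³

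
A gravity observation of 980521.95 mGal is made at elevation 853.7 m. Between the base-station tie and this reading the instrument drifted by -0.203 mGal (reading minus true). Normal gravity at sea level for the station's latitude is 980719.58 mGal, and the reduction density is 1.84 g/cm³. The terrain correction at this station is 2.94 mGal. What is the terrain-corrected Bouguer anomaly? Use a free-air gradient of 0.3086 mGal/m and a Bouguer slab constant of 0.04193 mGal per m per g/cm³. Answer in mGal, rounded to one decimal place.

3.1

Drift-corrected reading = 980521.95 − (-0.203) = 980522.153 mGal
Free-air correction = 0.3086 × 853.7 = 263.45 mGal
Free-air anomaly = 980522.153 − 980719.58 + (263.45) = 66.023 mGal
Bouguer slab correction = 0.04193 × 1.84 × 853.7 = 65.86 mGal
Simple Bouguer anomaly = 66.023 − (65.86) = 0.163 mGal
Complete Bouguer anomaly = 0.163 + 2.94 = 3.103 mGal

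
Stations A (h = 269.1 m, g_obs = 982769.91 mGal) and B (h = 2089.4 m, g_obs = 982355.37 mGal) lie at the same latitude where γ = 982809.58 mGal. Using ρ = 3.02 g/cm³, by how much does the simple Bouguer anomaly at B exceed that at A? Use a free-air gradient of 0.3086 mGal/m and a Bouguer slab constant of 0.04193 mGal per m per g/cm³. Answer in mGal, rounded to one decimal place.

Δg_SB(A) = 982769.91 − 982809.58 + 0.3086×269.1 − 0.04193×3.02×269.1 = 9.30 mGal
Δg_SB(B) = 982355.37 − 982809.58 + 0.3086×2089.4 − 0.04193×3.02×2089.4 = -74.00 mGal
Difference = -74.00 − (9.30) = -83.30 mGal

-83.3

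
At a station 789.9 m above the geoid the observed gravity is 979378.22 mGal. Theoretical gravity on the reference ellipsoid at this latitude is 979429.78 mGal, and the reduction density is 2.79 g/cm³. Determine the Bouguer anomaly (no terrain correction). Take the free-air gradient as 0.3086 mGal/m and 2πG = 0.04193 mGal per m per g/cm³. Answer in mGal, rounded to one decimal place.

99.8

Free-air correction = 0.3086 × 789.9 = 243.76 mGal
Free-air anomaly = 979378.22 − 979429.78 + (243.76) = 192.20 mGal
Bouguer slab correction = 0.04193 × 2.79 × 789.9 = 92.41 mGal
Simple Bouguer anomaly = 192.20 − (92.41) = 99.79 mGal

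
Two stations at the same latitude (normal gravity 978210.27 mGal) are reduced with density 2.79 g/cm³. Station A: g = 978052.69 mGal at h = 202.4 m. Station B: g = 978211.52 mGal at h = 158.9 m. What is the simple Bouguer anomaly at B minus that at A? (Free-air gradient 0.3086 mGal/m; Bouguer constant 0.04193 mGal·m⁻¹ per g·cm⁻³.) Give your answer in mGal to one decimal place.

150.5

Δg_SB(A) = 978052.69 − 978210.27 + 0.3086×202.4 − 0.04193×2.79×202.4 = -118.80 mGal
Δg_SB(B) = 978211.52 − 978210.27 + 0.3086×158.9 − 0.04193×2.79×158.9 = 31.70 mGal
Difference = 31.70 − (-118.80) = 150.50 mGal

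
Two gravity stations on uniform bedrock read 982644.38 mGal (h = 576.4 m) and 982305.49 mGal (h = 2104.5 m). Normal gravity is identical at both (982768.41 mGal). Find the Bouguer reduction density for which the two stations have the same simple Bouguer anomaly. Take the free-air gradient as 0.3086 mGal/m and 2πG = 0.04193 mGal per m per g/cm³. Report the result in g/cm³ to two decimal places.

Δg_obs = 982305.49 − 982644.38 = -338.89 mGal over Δh = 2104.5 − 576.4 = 1528.1 m
Equal Bouguer anomalies ⇒ Δg_obs + (0.3086 − 0.04193ρ)·Δh = 0
0.3086 − 0.04193ρ = −Δg_obs/Δh = 0.22177
ρ = (0.3086 − 0.22177) / 0.04193 = 2.07 g/cm³

2.07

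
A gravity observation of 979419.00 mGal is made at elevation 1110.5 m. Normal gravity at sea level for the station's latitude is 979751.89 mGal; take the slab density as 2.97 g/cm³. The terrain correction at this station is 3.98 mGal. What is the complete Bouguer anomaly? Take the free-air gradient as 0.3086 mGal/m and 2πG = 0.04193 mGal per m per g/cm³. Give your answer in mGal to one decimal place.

Free-air correction = 0.3086 × 1110.5 = 342.70 mGal
Free-air anomaly = 979419.00 − 979751.89 + (342.70) = 9.81 mGal
Bouguer slab correction = 0.04193 × 2.97 × 1110.5 = 138.29 mGal
Simple Bouguer anomaly = 9.81 − (138.29) = -128.48 mGal
Complete Bouguer anomaly = -128.48 + 3.98 = -124.50 mGal

-124.5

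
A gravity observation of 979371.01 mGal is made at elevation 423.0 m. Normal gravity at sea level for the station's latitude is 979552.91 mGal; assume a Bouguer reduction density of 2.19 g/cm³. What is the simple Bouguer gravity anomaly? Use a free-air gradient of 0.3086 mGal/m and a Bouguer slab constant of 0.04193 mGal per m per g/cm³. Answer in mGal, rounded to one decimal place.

Free-air correction = 0.3086 × 423.0 = 130.54 mGal
Free-air anomaly = 979371.01 − 979552.91 + (130.54) = -51.36 mGal
Bouguer slab correction = 0.04193 × 2.19 × 423.0 = 38.84 mGal
Simple Bouguer anomaly = -51.36 − (38.84) = -90.20 mGal

-90.2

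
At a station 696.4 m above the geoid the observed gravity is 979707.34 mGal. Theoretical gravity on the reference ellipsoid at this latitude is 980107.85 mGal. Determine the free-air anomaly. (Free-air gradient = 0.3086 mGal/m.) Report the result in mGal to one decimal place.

Free-air correction = 0.3086 × 696.4 = 214.91 mGal
Free-air anomaly = 979707.34 − 980107.85 + (214.91) = -185.60 mGal

-185.6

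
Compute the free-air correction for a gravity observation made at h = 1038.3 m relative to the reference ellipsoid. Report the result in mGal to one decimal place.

Free-air correction = 0.3086 × 1038.3 = 320.4 mGal

320.4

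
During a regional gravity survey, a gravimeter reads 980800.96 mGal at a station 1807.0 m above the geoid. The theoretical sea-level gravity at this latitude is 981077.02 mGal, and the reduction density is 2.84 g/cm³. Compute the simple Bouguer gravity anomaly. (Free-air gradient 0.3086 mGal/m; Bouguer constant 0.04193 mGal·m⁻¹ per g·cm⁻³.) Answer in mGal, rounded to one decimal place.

66.4

Free-air correction = 0.3086 × 1807.0 = 557.64 mGal
Free-air anomaly = 980800.96 − 981077.02 + (557.64) = 281.58 mGal
Bouguer slab correction = 0.04193 × 2.84 × 1807.0 = 215.18 mGal
Simple Bouguer anomaly = 281.58 − (215.18) = 66.40 mGal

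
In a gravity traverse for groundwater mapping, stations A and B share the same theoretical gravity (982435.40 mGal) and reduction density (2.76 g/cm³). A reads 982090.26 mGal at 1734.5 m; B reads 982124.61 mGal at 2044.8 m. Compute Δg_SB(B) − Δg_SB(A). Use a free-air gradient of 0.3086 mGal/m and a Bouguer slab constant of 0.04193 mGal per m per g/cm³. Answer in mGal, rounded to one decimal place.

94.2

Δg_SB(A) = 982090.26 − 982435.40 + 0.3086×1734.5 − 0.04193×2.76×1734.5 = -10.60 mGal
Δg_SB(B) = 982124.61 − 982435.40 + 0.3086×2044.8 − 0.04193×2.76×2044.8 = 83.60 mGal
Difference = 83.60 − (-10.60) = 94.20 mGal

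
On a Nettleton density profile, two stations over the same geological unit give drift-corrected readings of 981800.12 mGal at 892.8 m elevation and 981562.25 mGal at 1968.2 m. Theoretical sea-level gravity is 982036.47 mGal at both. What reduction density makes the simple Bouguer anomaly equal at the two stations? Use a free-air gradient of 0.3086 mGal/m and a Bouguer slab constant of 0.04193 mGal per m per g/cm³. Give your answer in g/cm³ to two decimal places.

Δg_obs = 981562.25 − 981800.12 = -237.87 mGal over Δh = 1968.2 − 892.8 = 1075.4 m
Equal Bouguer anomalies ⇒ Δg_obs + (0.3086 − 0.04193ρ)·Δh = 0
0.3086 − 0.04193ρ = −Δg_obs/Δh = 0.22119
ρ = (0.3086 − 0.22119) / 0.04193 = 2.08 g/cm³

2.08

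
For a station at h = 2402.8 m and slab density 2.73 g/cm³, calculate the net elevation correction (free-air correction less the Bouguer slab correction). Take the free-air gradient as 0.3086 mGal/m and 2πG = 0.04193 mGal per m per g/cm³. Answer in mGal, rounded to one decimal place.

466.5

Combined gradient = 0.3086 − 0.04193 × 2.73 = 0.1941311 mGal/m
Combined elevation correction = 0.1941311 × 2402.8 = 466.5 mGal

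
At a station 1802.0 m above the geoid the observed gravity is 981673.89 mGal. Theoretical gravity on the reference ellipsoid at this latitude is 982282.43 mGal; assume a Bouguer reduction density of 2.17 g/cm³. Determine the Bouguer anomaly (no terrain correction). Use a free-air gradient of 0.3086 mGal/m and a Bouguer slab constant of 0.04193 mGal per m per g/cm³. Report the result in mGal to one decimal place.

-216.4

Free-air correction = 0.3086 × 1802.0 = 556.10 mGal
Free-air anomaly = 981673.89 − 982282.43 + (556.10) = -52.44 mGal
Bouguer slab correction = 0.04193 × 2.17 × 1802.0 = 163.96 mGal
Simple Bouguer anomaly = -52.44 − (163.96) = -216.40 mGal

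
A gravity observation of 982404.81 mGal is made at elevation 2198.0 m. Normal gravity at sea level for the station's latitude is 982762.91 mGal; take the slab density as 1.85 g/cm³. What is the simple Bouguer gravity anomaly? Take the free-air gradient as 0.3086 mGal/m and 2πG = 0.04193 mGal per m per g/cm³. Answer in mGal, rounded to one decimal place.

Free-air correction = 0.3086 × 2198.0 = 678.30 mGal
Free-air anomaly = 982404.81 − 982762.91 + (678.30) = 320.20 mGal
Bouguer slab correction = 0.04193 × 1.85 × 2198.0 = 170.50 mGal
Simple Bouguer anomaly = 320.20 − (170.50) = 149.70 mGal

149.7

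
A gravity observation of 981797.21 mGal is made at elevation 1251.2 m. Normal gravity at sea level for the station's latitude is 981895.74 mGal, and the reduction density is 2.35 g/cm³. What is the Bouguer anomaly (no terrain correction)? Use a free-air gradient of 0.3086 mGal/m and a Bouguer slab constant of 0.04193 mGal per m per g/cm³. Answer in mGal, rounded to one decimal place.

Free-air correction = 0.3086 × 1251.2 = 386.12 mGal
Free-air anomaly = 981797.21 − 981895.74 + (386.12) = 287.59 mGal
Bouguer slab correction = 0.04193 × 2.35 × 1251.2 = 123.29 mGal
Simple Bouguer anomaly = 287.59 − (123.29) = 164.30 mGal

164.3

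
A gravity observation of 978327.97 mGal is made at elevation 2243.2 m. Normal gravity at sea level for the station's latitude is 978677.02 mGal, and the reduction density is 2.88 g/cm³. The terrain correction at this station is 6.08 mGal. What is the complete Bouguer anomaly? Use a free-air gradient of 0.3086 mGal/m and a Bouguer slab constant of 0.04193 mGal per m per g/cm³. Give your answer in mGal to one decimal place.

78.4

Free-air correction = 0.3086 × 2243.2 = 692.25 mGal
Free-air anomaly = 978327.97 − 978677.02 + (692.25) = 343.20 mGal
Bouguer slab correction = 0.04193 × 2.88 × 2243.2 = 270.89 mGal
Simple Bouguer anomaly = 343.20 − (270.89) = 72.31 mGal
Complete Bouguer anomaly = 72.31 + 6.08 = 78.39 mGal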